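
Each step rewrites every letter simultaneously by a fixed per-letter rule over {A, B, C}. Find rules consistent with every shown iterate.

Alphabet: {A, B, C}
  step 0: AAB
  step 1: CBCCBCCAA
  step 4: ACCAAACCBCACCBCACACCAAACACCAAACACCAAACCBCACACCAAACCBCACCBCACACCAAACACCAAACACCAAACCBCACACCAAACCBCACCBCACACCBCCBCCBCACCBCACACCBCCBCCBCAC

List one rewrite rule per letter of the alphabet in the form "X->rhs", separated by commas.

  step 0 ⇒ step 1: AAB ⇒ CBC·CBC·CAA
    A ↦ CBC
    B ↦ CAA
    C ↦ AC  (constrained at step 1)

A->CBC, B->CAA, C->AC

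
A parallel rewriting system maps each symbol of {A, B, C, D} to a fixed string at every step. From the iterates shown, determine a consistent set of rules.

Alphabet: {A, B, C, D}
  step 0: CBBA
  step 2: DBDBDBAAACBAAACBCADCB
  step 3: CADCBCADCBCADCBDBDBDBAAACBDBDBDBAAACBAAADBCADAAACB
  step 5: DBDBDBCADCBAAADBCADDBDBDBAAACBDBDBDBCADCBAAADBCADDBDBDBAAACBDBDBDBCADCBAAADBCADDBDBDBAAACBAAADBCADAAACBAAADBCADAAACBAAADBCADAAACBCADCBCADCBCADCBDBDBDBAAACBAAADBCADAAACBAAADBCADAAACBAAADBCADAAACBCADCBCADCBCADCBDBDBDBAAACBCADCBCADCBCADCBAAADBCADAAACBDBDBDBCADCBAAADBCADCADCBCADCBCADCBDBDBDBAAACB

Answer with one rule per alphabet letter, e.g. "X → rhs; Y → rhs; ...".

  step 2 ⇒ step 3: DBDBDBAAACBAAACBCADCB ⇒ CAD·CB·CAD·CB·CAD·CB·DB·DB·DB·AAA·CB·DB·DB·DB·AAA·CB·AAA·DB·CAD·AAA·CB
    A ↦ DB
    B ↦ CB
    C ↦ AAA
    D ↦ CAD

A->DB, B->CB, C->AAA, D->CAD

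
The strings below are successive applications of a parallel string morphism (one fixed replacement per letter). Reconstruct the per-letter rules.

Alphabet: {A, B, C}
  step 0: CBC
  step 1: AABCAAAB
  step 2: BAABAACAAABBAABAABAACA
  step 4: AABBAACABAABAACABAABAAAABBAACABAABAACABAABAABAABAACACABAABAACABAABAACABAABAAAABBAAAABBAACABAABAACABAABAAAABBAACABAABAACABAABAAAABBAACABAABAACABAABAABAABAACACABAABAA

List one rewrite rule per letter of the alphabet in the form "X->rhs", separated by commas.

A->BAA, B->CA, C->AAB

  step 1 ⇒ step 2: AABCAAAB ⇒ BAA·BAA·CA·AAB·BAA·BAA·BAA·CA
    A ↦ BAA
    B ↦ CA
    C ↦ AAB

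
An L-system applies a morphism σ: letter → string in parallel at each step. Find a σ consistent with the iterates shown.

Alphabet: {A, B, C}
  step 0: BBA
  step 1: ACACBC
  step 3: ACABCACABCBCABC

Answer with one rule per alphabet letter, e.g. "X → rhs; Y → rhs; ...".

A->BC, B->AC, C->A

  step 0 ⇒ step 1: BBA ⇒ AC·AC·BC
    A ↦ BC
    B ↦ AC
    C ↦ A  (constrained at step 1)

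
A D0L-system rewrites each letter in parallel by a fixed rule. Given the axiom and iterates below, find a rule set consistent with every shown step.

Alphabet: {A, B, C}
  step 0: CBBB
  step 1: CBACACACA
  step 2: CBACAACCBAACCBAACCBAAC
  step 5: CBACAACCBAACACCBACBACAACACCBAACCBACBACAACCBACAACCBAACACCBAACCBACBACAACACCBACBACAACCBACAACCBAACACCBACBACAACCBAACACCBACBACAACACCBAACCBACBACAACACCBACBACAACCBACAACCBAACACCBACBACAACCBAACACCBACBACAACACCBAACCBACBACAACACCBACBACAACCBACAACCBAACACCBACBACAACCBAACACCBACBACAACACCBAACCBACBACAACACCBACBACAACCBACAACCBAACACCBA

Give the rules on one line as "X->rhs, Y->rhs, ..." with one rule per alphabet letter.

A->AC, B->CA, C->CBA

  step 1 ⇒ step 2: CBACACACA ⇒ CBA·CA·AC·CBA·AC·CBA·AC·CBA·AC
    A ↦ AC
    B ↦ CA
    C ↦ CBA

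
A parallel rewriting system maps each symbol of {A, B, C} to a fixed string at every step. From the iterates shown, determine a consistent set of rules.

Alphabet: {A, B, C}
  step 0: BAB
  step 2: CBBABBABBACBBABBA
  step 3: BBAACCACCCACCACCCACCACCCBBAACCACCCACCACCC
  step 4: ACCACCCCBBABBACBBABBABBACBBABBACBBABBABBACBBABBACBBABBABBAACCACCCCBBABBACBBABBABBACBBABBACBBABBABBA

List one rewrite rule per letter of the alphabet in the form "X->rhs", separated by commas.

A->C, B->ACC, C->BBA

  step 3 ⇒ step 4: BBAACCACCCACCACCCACCACCCBBAACCACCCACCACCC ⇒ ACC·ACC·C·C·BBA·BBA·C·BBA·BBA·BBA·C·BBA·BBA·C·BBA·BBA·BBA·C·BBA·BBA·C·BBA·BBA·BBA·ACC·ACC·C·C·BBA·BBA·C·BBA·BBA·BBA·C·BBA·BBA·C·BBA·BBA·BBA
    A ↦ C
    B ↦ ACC
    C ↦ BBA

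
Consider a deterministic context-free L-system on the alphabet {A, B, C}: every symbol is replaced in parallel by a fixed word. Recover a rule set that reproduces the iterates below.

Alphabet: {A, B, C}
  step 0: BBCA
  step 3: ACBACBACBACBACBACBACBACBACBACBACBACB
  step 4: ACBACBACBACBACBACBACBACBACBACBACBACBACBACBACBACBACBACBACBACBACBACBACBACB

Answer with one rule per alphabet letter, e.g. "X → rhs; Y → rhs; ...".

  step 3 ⇒ step 4: ACBACBACBACBACBACBACBACBACBACBACBACB ⇒ AC·B·ACB·AC·B·ACB·AC·B·ACB·AC·B·ACB·AC·B·ACB·AC·B·ACB·AC·B·ACB·AC·B·ACB·AC·B·ACB·AC·B·ACB·AC·B·ACB·AC·B·ACB
    A ↦ AC
    B ↦ ACB
    C ↦ B

A->AC, B->ACB, C->B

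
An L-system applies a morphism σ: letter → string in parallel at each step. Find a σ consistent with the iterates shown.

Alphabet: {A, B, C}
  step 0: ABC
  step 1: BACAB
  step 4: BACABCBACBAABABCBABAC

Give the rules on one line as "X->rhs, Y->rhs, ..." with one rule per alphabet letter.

A->BA, B->C, C->AB

  step 0 ⇒ step 1: ABC ⇒ BA·C·AB
    A ↦ BA
    B ↦ C
    C ↦ AB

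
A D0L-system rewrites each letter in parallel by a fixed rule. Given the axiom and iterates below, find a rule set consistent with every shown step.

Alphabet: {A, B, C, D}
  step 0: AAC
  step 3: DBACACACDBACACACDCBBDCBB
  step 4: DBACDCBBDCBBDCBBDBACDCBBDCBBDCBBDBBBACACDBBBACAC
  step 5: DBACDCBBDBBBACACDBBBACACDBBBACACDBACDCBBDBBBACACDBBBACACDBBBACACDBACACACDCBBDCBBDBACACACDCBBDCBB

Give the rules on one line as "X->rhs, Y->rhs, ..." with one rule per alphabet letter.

A->DC, B->AC, C->BB, D->DB

  step 4 ⇒ step 5: DBACDCBBDCBBDCBBDBACDCBBDCBBDCBBDBBBACACDBBBACAC ⇒ DB·AC·DC·BB·DB·BB·AC·AC·DB·BB·AC·AC·DB·BB·AC·AC·DB·AC·DC·BB·DB·BB·AC·AC·DB·BB·AC·AC·DB·BB·AC·AC·DB·AC·AC·AC·DC·BB·DC·BB·DB·AC·AC·AC·DC·BB·DC·BB
    A ↦ DC
    B ↦ AC
    C ↦ BB
    D ↦ DB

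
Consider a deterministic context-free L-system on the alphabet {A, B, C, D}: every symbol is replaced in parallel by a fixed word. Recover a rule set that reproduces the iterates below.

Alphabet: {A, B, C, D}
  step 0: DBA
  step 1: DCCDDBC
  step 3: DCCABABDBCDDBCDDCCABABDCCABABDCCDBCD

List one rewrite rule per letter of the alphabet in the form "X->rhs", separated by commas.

  step 0 ⇒ step 1: DBA ⇒ DCC·D·DBC
    A ↦ DBC
    B ↦ D
    D ↦ DCC
    C ↦ AB  (constrained at step 1)

A->DBC, B->D, C->AB, D->DCC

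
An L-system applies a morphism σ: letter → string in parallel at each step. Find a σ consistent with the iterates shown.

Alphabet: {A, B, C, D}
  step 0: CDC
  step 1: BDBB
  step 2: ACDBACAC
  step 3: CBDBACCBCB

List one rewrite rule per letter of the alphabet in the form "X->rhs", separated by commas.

A->C, B->AC, C->B, D->DB

  step 2 ⇒ step 3: ACDBACAC ⇒ C·B·DB·AC·C·B·C·B
    A ↦ C
    B ↦ AC
    C ↦ B
    D ↦ DB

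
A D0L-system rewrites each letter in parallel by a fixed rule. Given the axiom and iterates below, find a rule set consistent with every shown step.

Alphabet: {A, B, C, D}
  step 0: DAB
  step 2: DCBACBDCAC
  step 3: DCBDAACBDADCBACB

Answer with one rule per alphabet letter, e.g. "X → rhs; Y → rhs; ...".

A->AC, B->DA, C->B, D->DC

  step 2 ⇒ step 3: DCBACBDCAC ⇒ DC·B·DA·AC·B·DA·DC·B·AC·B
    A ↦ AC
    B ↦ DA
    C ↦ B
    D ↦ DC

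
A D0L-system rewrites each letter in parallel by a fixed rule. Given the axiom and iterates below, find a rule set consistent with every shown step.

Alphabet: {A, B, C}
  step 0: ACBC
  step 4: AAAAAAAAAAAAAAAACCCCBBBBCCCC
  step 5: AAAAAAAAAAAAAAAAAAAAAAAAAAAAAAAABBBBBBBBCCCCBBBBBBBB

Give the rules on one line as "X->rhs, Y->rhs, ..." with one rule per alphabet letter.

A->AA, B->C, C->BB

  step 4 ⇒ step 5: AAAAAAAAAAAAAAAACCCCBBBBCCCC ⇒ AA·AA·AA·AA·AA·AA·AA·AA·AA·AA·AA·AA·AA·AA·AA·AA·BB·BB·BB·BB·C·C·C·C·BB·BB·BB·BB
    A ↦ AA
    B ↦ C
    C ↦ BB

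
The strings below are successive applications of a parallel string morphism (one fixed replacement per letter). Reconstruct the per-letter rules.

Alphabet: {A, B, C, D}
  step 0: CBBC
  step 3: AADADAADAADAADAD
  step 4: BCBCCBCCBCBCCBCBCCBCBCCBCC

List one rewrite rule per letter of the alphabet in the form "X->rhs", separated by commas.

A->BC, B->A, C->AD, D->C

  step 3 ⇒ step 4: AADADAADAADAADAD ⇒ BC·BC·C·BC·C·BC·BC·C·BC·BC·C·BC·BC·C·BC·C
    A ↦ BC
    D ↦ C
    B ↦ A  (constrained at step 0)
    C ↦ AD  (constrained at step 0)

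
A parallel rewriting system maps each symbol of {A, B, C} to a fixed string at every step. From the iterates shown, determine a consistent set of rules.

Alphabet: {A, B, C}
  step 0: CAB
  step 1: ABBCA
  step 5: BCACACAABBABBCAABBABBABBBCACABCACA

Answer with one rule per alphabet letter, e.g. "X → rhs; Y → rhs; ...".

  step 0 ⇒ step 1: CAB ⇒ AB·B·CA
    A ↦ B
    B ↦ CA
    C ↦ AB

A->B, B->CA, C->AB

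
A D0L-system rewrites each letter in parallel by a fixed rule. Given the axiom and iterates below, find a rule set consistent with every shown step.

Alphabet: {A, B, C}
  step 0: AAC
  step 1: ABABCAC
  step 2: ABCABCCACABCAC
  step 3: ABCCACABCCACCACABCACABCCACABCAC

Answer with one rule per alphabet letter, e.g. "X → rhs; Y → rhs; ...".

A->AB, B->C, C->CAC

  step 2 ⇒ step 3: ABCABCCACABCAC ⇒ AB·C·CAC·AB·C·CAC·CAC·AB·CAC·AB·C·CAC·AB·CAC
    A ↦ AB
    B ↦ C
    C ↦ CAC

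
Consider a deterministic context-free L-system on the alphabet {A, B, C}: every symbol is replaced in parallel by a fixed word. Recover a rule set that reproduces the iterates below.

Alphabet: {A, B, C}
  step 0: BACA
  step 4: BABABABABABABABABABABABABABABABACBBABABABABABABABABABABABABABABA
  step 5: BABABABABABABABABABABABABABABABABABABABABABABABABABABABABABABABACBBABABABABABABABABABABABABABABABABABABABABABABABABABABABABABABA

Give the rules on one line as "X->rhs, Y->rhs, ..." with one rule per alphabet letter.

  step 4 ⇒ step 5: BABABABABABABABABABABABABABABABACBBABABABABABABABABABABABABABABA ⇒ BA·BA·BA·BA·BA·BA·BA·BA·BA·BA·BA·BA·BA·BA·BA·BA·BA·BA·BA·BA·BA·BA·BA·BA·BA·BA·BA·BA·BA·BA·BA·BA·CB·BA·BA·BA·BA·BA·BA·BA·BA·BA·BA·BA·BA·BA·BA·BA·BA·BA·BA·BA·BA·BA·BA·BA·BA·BA·BA·BA·BA·BA·BA·BA
    A ↦ BA
    B ↦ BA
    C ↦ CB

A->BA, B->BA, C->CB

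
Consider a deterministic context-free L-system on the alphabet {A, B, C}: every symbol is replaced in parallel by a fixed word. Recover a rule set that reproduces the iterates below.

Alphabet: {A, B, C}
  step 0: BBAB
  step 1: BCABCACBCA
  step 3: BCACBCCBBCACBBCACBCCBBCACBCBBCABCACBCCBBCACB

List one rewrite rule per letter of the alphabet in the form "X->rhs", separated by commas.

A->C, B->BCA, C->CB

  step 0 ⇒ step 1: BBAB ⇒ BCA·BCA·C·BCA
    A ↦ C
    B ↦ BCA
    C ↦ CB  (constrained at step 1)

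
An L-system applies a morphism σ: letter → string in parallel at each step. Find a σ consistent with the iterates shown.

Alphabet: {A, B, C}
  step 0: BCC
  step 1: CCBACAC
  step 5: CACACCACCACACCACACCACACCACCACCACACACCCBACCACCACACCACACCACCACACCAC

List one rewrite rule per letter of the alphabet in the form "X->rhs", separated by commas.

A->C, B->CCB, C->AC

  step 0 ⇒ step 1: BCC ⇒ CCB·AC·AC
    B ↦ CCB
    C ↦ AC
    A ↦ C  (constrained at step 1)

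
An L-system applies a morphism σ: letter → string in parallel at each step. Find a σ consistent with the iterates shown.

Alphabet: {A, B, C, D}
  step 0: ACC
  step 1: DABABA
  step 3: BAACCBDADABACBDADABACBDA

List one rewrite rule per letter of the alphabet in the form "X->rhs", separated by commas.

A->DA, B->AC, C->BA, D->CB

  step 0 ⇒ step 1: ACC ⇒ DA·BA·BA
    A ↦ DA
    C ↦ BA
    B ↦ AC  (constrained at step 1)
    D ↦ CB  (constrained at step 1)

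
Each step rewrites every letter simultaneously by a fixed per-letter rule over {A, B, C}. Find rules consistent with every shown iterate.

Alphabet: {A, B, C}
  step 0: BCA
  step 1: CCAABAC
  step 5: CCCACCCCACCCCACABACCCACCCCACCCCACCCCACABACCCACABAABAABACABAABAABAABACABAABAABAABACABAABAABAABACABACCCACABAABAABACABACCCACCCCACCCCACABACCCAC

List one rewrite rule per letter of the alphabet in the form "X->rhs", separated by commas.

  step 0 ⇒ step 1: BCA ⇒ CCA·ABA·C
    A ↦ C
    B ↦ CCA
    C ↦ ABA

A->C, B->CCA, C->ABA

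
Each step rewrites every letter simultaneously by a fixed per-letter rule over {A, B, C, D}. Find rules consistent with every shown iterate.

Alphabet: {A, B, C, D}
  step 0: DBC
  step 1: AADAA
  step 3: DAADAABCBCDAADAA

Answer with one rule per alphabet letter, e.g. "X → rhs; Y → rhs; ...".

A->BC, B->D, C->AA, D->AA

  step 0 ⇒ step 1: DBC ⇒ AA·D·AA
    B ↦ D
    C ↦ AA
    D ↦ AA
    A ↦ BC  (constrained at step 1)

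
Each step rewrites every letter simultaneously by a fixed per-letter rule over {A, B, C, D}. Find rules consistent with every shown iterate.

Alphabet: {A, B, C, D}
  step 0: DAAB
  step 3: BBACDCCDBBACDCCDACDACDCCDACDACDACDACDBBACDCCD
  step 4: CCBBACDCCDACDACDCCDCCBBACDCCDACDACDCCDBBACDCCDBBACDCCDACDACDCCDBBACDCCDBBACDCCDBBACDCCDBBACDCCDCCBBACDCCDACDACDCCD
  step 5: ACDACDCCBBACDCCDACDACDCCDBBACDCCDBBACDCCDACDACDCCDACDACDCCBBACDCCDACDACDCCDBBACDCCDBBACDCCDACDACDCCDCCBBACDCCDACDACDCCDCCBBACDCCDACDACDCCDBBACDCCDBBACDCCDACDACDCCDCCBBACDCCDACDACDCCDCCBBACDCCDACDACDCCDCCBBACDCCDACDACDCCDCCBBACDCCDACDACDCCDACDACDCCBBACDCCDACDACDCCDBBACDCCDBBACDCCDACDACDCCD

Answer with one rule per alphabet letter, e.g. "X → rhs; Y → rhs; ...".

A->BB, B->C, C->ACD, D->CCD

  step 4 ⇒ step 5: CCBBACDCCDACDACDCCDCCBBACDCCDACDACDCCDBBACDCCDBBACDCCDACDACDCCDBBACDCCDBBACDCCDBBACDCCDBBACDCCDCCBBACDCCDACDACDCCD ⇒ ACD·ACD·C·C·BB·ACD·CCD·ACD·ACD·CCD·BB·ACD·CCD·BB·ACD·CCD·ACD·ACD·CCD·ACD·ACD·C·C·BB·ACD·CCD·ACD·ACD·CCD·BB·ACD·CCD·BB·ACD·CCD·ACD·ACD·CCD·C·C·BB·ACD·CCD·ACD·ACD·CCD·C·C·BB·ACD·CCD·ACD·ACD·CCD·BB·ACD·CCD·BB·ACD·CCD·ACD·ACD·CCD·C·C·BB·ACD·CCD·ACD·ACD·CCD·C·C·BB·ACD·CCD·ACD·ACD·CCD·C·C·BB·ACD·CCD·ACD·ACD·CCD·C·C·BB·ACD·CCD·ACD·ACD·CCD·ACD·ACD·C·C·BB·ACD·CCD·ACD·ACD·CCD·BB·ACD·CCD·BB·ACD·CCD·ACD·ACD·CCD
    A ↦ BB
    B ↦ C
    C ↦ ACD
    D ↦ CCD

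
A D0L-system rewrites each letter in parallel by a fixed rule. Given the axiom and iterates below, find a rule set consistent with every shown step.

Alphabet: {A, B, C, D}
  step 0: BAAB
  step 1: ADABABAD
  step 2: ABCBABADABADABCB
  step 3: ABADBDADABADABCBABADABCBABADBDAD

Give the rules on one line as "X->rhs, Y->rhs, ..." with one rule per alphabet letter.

  step 2 ⇒ step 3: ABCBABADABADABCB ⇒ AB·AD·BD·AD·AB·AD·AB·CB·AB·AD·AB·CB·AB·AD·BD·AD
    A ↦ AB
    B ↦ AD
    C ↦ BD
    D ↦ CB

A->AB, B->AD, C->BD, D->CB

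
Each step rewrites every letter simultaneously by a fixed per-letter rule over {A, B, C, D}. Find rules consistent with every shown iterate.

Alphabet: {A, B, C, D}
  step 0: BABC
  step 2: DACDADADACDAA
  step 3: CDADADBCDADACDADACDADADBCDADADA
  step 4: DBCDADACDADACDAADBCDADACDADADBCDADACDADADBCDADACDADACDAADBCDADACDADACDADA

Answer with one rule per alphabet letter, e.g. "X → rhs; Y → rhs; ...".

A->DA, B->A, C->DB, D->CDA

  step 3 ⇒ step 4: CDADADBCDADACDADACDADADBCDADADA ⇒ DB·CDA·DA·CDA·DA·CDA·A·DB·CDA·DA·CDA·DA·DB·CDA·DA·CDA·DA·DB·CDA·DA·CDA·DA·CDA·A·DB·CDA·DA·CDA·DA·CDA·DA
    A ↦ DA
    B ↦ A
    C ↦ DB
    D ↦ CDA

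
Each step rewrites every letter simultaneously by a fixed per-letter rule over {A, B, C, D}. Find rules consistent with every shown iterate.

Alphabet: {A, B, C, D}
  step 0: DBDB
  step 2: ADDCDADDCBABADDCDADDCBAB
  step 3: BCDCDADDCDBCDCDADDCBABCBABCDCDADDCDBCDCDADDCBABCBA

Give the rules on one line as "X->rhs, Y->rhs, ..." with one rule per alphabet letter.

A->B, B->CBA, C->ADD, D->CD

  step 2 ⇒ step 3: ADDCDADDCBABADDCDADDCBAB ⇒ B·CD·CD·ADD·CD·B·CD·CD·ADD·CBA·B·CBA·B·CD·CD·ADD·CD·B·CD·CD·ADD·CBA·B·CBA
    A ↦ B
    B ↦ CBA
    C ↦ ADD
    D ↦ CD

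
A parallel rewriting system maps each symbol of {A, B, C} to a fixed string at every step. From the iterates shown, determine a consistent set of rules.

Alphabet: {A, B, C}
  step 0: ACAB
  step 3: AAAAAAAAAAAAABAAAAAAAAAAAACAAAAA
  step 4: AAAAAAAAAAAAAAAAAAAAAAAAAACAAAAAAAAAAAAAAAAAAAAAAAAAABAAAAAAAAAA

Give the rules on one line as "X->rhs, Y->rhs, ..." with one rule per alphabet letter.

A->AA, B->CA, C->AB

  step 3 ⇒ step 4: AAAAAAAAAAAAABAAAAAAAAAAAACAAAAA ⇒ AA·AA·AA·AA·AA·AA·AA·AA·AA·AA·AA·AA·AA·CA·AA·AA·AA·AA·AA·AA·AA·AA·AA·AA·AA·AA·AB·AA·AA·AA·AA·AA
    A ↦ AA
    B ↦ CA
    C ↦ AB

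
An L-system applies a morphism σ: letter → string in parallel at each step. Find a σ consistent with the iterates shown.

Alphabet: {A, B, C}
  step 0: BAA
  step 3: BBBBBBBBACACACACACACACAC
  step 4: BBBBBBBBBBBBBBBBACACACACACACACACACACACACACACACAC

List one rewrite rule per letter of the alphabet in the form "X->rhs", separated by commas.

  step 3 ⇒ step 4: BBBBBBBBACACACACACACACAC ⇒ BB·BB·BB·BB·BB·BB·BB·BB·AC·AC·AC·AC·AC·AC·AC·AC·AC·AC·AC·AC·AC·AC·AC·AC
    A ↦ AC
    B ↦ BB
    C ↦ AC

A->AC, B->BB, C->AC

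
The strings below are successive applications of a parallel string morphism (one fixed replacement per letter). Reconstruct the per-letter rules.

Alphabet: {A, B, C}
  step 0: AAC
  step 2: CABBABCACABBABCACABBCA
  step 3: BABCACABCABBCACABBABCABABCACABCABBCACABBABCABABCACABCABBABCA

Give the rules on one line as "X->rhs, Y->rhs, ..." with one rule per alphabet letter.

A->BCA, B->CAB, C->BA

  step 2 ⇒ step 3: CABBABCACABBABCACABBCA ⇒ BA·BCA·CAB·CAB·BCA·CAB·BA·BCA·BA·BCA·CAB·CAB·BCA·CAB·BA·BCA·BA·BCA·CAB·CAB·BA·BCA
    A ↦ BCA
    B ↦ CAB
    C ↦ BA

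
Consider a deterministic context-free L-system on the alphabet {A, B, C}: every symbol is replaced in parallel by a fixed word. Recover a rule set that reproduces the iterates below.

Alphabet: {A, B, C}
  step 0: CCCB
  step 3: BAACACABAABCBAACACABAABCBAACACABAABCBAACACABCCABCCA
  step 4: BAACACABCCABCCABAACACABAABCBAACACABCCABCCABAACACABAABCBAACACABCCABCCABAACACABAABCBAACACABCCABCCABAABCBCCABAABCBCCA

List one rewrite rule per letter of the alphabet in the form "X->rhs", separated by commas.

A->CA, B->BAA, C->BC

  step 3 ⇒ step 4: BAACACABAABCBAACACABAABCBAACACABAABCBAACACABCCABCCA ⇒ BAA·CA·CA·BC·CA·BC·CA·BAA·CA·CA·BAA·BC·BAA·CA·CA·BC·CA·BC·CA·BAA·CA·CA·BAA·BC·BAA·CA·CA·BC·CA·BC·CA·BAA·CA·CA·BAA·BC·BAA·CA·CA·BC·CA·BC·CA·BAA·BC·BC·CA·BAA·BC·BC·CA
    A ↦ CA
    B ↦ BAA
    C ↦ BC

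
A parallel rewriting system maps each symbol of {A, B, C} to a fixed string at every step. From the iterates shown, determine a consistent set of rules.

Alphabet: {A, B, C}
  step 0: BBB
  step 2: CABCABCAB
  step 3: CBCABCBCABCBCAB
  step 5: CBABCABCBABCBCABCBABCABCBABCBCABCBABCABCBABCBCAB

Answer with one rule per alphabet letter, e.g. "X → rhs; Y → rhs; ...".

A->C, B->AB, C->CB

  step 2 ⇒ step 3: CABCABCAB ⇒ CB·C·AB·CB·C·AB·CB·C·AB
    A ↦ C
    B ↦ AB
    C ↦ CB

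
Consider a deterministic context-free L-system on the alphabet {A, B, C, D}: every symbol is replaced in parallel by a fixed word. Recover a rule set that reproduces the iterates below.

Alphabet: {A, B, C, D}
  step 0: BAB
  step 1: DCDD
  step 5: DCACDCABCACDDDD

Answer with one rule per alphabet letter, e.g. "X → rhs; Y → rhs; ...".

A->CD, B->D, C->CA, D->B

  step 0 ⇒ step 1: BAB ⇒ D·CD·D
    A ↦ CD
    B ↦ D
    C ↦ CA  (constrained at step 1)
    D ↦ B  (constrained at step 1)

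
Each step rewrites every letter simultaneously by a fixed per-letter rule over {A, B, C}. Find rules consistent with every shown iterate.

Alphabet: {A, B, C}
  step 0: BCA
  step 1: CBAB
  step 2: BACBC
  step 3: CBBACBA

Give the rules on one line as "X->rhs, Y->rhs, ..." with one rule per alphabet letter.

  step 2 ⇒ step 3: BACBC ⇒ C·B·BA·C·BA
    A ↦ B
    B ↦ C
    C ↦ BA

A->B, B->C, C->BA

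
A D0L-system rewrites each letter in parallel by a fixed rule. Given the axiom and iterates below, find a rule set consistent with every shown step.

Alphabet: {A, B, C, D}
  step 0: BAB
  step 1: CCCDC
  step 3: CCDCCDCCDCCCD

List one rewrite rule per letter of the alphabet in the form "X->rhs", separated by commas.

  step 0 ⇒ step 1: BAB ⇒ C·CCD·C
    A ↦ CCD
    B ↦ C
    C ↦ A  (constrained at step 1)
    D ↦ B  (constrained at step 1)

A->CCD, B->C, C->A, D->B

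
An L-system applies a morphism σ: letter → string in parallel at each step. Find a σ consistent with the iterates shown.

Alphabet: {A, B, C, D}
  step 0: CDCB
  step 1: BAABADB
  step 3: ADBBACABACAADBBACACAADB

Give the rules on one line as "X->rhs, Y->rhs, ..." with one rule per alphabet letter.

  step 0 ⇒ step 1: CDCB ⇒ BA·A·BA·DB
    B ↦ DB
    C ↦ BA
    D ↦ A
    A ↦ CA  (constrained at step 1)

A->CA, B->DB, C->BA, D->A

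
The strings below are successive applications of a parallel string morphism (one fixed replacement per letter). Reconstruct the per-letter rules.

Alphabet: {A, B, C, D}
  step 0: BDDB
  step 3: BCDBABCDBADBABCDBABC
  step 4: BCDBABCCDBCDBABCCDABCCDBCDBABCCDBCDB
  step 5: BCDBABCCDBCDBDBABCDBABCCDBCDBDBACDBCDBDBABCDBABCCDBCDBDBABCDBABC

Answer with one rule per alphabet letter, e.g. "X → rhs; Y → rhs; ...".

A->CD, B->BC, C->DB, D->A

  step 4 ⇒ step 5: BCDBABCCDBCDBABCCDABCCDBCDBABCCDBCDB ⇒ BC·DB·A·BC·CD·BC·DB·DB·A·BC·DB·A·BC·CD·BC·DB·DB·A·CD·BC·DB·DB·A·BC·DB·A·BC·CD·BC·DB·DB·A·BC·DB·A·BC
    A ↦ CD
    B ↦ BC
    C ↦ DB
    D ↦ A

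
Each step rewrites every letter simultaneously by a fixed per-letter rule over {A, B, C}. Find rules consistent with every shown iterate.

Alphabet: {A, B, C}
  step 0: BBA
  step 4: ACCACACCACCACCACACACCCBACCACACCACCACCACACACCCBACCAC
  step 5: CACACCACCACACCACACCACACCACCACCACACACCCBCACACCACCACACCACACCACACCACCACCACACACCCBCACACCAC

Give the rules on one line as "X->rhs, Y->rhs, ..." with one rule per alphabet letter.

  step 4 ⇒ step 5: ACCACACCACCACCACACACCCBACCACACCACCACCACACACCCBACCAC ⇒ C·AC·AC·C·AC·C·AC·AC·C·AC·AC·C·AC·AC·C·AC·C·AC·C·AC·AC·AC·CCB·C·AC·AC·C·AC·C·AC·AC·C·AC·AC·C·AC·AC·C·AC·C·AC·C·AC·AC·AC·CCB·C·AC·AC·C·AC
    A ↦ C
    B ↦ CCB
    C ↦ AC

A->C, B->CCB, C->AC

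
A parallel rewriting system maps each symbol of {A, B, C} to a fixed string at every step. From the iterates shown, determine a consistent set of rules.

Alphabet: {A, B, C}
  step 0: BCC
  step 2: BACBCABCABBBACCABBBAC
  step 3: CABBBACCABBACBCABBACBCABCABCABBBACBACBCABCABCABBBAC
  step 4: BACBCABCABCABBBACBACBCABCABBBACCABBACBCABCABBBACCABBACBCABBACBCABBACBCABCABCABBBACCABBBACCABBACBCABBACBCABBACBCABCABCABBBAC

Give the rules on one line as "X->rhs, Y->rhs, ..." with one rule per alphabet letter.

A->B, B->CAB, C->BAC

  step 3 ⇒ step 4: CABBBACCABBACBCABBACBCABCABCABBBACBACBCABCABCABBBAC ⇒ BAC·B·CAB·CAB·CAB·B·BAC·BAC·B·CAB·CAB·B·BAC·CAB·BAC·B·CAB·CAB·B·BAC·CAB·BAC·B·CAB·BAC·B·CAB·BAC·B·CAB·CAB·CAB·B·BAC·CAB·B·BAC·CAB·BAC·B·CAB·BAC·B·CAB·BAC·B·CAB·CAB·CAB·B·BAC
    A ↦ B
    B ↦ CAB
    C ↦ BAC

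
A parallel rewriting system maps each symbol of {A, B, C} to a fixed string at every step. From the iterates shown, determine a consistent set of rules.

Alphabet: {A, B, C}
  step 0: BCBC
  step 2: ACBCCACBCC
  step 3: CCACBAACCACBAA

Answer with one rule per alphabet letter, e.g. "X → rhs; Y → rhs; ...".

  step 2 ⇒ step 3: ACBCCACBCC ⇒ CC·A·CB·A·A·CC·A·CB·A·A
    A ↦ CC
    B ↦ CB
    C ↦ A

A->CC, B->CB, C->A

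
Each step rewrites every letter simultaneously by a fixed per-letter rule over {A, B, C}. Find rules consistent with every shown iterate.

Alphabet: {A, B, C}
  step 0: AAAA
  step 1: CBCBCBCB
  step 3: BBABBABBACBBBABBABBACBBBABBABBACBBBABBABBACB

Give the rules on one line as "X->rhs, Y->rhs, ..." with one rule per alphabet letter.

A->CB, B->BBA, C->B

  step 0 ⇒ step 1: AAAA ⇒ CB·CB·CB·CB
    A ↦ CB
    B ↦ BBA  (constrained at step 1)
    C ↦ B  (constrained at step 1)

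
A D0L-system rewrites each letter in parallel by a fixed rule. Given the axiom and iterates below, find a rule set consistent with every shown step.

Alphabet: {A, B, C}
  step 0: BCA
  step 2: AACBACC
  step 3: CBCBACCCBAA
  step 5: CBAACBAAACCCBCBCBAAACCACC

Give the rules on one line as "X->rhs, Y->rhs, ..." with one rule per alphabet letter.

A->CB, B->CC, C->A

  step 2 ⇒ step 3: AACBACC ⇒ CB·CB·A·CC·CB·A·A
    A ↦ CB
    B ↦ CC
    C ↦ A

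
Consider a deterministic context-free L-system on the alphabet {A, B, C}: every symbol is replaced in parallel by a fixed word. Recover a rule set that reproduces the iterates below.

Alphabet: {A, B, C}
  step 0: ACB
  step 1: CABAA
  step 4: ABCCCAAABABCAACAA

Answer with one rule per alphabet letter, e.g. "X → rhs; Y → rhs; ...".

A->C, B->AA, C->AB

  step 0 ⇒ step 1: ACB ⇒ C·AB·AA
    A ↦ C
    B ↦ AA
    C ↦ AB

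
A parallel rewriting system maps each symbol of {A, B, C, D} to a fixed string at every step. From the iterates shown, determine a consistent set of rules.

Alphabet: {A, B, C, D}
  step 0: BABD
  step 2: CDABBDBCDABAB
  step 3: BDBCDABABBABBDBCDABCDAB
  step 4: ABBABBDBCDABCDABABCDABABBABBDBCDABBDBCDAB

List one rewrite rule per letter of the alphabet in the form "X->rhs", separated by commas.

A->CD, B->AB, C->BD, D->B

  step 3 ⇒ step 4: BDBCDABABBABBDBCDABCDAB ⇒ AB·B·AB·BD·B·CD·AB·CD·AB·AB·CD·AB·AB·B·AB·BD·B·CD·AB·BD·B·CD·AB
    A ↦ CD
    B ↦ AB
    C ↦ BD
    D ↦ B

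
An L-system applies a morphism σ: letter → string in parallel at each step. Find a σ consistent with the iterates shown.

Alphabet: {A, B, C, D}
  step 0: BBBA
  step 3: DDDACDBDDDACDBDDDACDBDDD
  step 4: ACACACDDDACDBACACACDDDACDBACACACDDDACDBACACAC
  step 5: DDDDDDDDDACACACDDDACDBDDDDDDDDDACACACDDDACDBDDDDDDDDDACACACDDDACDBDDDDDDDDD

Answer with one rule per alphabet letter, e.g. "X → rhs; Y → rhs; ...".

  step 4 ⇒ step 5: ACACACDDDACDBACACACDDDACDBACACACDDDACDBACACAC ⇒ D·DD·D·DD·D·DD·AC·AC·AC·D·DD·AC·DB·D·DD·D·DD·D·DD·AC·AC·AC·D·DD·AC·DB·D·DD·D·DD·D·DD·AC·AC·AC·D·DD·AC·DB·D·DD·D·DD·D·DD
    A ↦ D
    B ↦ DB
    C ↦ DD
    D ↦ AC

A->D, B->DB, C->DD, D->AC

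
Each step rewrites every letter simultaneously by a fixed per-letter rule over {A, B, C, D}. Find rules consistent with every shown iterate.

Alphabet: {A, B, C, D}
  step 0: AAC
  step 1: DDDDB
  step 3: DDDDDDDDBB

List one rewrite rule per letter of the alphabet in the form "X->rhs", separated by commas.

  step 0 ⇒ step 1: AAC ⇒ DD·DD·B
    A ↦ DD
    C ↦ B
    B ↦ CC  (constrained at step 1)
    D ↦ A  (constrained at step 1)

A->DD, B->CC, C->B, D->A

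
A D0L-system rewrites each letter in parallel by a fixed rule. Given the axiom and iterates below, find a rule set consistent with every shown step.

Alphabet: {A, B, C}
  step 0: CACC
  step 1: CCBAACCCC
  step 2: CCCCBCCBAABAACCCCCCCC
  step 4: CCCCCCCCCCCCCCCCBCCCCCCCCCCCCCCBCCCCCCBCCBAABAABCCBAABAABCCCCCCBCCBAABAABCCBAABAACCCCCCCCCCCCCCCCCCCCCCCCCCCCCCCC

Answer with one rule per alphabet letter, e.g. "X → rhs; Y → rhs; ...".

A->BAA, B->BCC, C->CC

  step 1 ⇒ step 2: CCBAACCCC ⇒ CC·CC·BCC·BAA·BAA·CC·CC·CC·CC
    A ↦ BAA
    B ↦ BCC
    C ↦ CC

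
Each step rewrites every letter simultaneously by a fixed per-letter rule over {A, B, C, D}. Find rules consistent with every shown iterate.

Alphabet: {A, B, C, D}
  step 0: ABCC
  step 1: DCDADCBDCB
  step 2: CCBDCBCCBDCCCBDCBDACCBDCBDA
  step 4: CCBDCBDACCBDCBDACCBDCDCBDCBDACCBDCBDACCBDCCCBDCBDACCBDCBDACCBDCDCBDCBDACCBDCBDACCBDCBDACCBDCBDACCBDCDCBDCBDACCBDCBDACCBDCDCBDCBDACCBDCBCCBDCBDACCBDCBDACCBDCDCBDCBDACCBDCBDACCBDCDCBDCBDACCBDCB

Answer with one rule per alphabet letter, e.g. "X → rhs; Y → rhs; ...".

  step 1 ⇒ step 2: DCDADCBDCB ⇒ CCB·DCB·CCB·DC·CCB·DCB·DA·CCB·DCB·DA
    A ↦ DC
    B ↦ DA
    C ↦ DCB
    D ↦ CCB

A->DC, B->DA, C->DCB, D->CCB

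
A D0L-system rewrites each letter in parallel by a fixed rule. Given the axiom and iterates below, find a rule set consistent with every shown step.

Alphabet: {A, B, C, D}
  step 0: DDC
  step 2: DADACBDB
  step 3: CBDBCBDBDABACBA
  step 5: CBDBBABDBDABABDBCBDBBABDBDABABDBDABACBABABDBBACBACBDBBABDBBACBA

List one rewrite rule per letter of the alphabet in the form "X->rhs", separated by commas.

  step 2 ⇒ step 3: DADACBDB ⇒ C·BDB·C·BDB·DA·BA·C·BA
    A ↦ BDB
    B ↦ BA
    C ↦ DA
    D ↦ C

A->BDB, B->BA, C->DA, D->C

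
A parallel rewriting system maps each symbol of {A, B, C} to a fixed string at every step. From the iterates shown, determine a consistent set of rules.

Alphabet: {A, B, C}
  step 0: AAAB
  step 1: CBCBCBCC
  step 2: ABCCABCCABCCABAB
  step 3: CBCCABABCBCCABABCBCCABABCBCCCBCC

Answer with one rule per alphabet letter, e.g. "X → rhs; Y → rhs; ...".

  step 2 ⇒ step 3: ABCCABCCABCCABAB ⇒ CB·CC·AB·AB·CB·CC·AB·AB·CB·CC·AB·AB·CB·CC·CB·CC
    A ↦ CB
    B ↦ CC
    C ↦ AB

A->CB, B->CC, C->AB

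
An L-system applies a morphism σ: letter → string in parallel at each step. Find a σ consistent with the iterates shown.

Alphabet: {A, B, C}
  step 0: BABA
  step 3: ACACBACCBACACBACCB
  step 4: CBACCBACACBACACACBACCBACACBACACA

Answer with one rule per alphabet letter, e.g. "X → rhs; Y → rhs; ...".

A->CB, B->A, C->AC

  step 3 ⇒ step 4: ACACBACCBACACBACCB ⇒ CB·AC·CB·AC·A·CB·AC·AC·A·CB·AC·CB·AC·A·CB·AC·AC·A
    A ↦ CB
    B ↦ A
    C ↦ AC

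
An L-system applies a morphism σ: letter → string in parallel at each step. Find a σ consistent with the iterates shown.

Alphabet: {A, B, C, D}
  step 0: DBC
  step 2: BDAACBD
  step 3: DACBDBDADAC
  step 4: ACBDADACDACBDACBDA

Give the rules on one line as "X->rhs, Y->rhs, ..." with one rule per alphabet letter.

A->BD, B->D, C->A, D->AC

  step 3 ⇒ step 4: DACBDBDADAC ⇒ AC·BD·A·D·AC·D·AC·BD·AC·BD·A
    A ↦ BD
    B ↦ D
    C ↦ A
    D ↦ AC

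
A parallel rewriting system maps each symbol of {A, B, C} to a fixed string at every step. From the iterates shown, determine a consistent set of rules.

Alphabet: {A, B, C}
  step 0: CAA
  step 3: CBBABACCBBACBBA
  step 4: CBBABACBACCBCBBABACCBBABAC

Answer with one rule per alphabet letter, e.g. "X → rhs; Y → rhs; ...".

  step 3 ⇒ step 4: CBBABACCBBACBBA ⇒ CB·BA·BA·C·BA·C·CB·CB·BA·BA·C·CB·BA·BA·C
    A ↦ C
    B ↦ BA
    C ↦ CB

A->C, B->BA, C->CB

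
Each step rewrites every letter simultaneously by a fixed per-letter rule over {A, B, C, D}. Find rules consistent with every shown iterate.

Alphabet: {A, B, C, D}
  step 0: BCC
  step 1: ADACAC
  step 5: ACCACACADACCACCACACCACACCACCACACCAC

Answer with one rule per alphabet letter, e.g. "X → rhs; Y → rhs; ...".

  step 0 ⇒ step 1: BCC ⇒ AD·AC·AC
    B ↦ AD
    C ↦ AC
    A ↦ C  (constrained at step 1)
    D ↦ B  (constrained at step 1)

A->C, B->AD, C->AC, D->B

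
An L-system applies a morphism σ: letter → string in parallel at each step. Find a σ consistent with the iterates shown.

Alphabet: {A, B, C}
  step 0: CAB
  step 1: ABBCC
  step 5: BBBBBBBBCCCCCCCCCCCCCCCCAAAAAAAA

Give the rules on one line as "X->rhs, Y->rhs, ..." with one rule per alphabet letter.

A->BB, B->CC, C->A

  step 0 ⇒ step 1: CAB ⇒ A·BB·CC
    A ↦ BB
    B ↦ CC
    C ↦ A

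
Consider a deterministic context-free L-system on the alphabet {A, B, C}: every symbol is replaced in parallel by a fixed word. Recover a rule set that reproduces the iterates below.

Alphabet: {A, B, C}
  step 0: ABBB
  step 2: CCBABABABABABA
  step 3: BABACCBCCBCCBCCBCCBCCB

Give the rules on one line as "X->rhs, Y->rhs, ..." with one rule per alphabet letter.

A->B, B->CC, C->BA

  step 2 ⇒ step 3: CCBABABABABABA ⇒ BA·BA·CC·B·CC·B·CC·B·CC·B·CC·B·CC·B
    A ↦ B
    B ↦ CC
    C ↦ BA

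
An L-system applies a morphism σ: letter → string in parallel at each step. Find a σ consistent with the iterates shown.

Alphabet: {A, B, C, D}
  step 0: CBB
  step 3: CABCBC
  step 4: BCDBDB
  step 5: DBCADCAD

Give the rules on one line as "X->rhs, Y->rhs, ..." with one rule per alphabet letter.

A->C, B->D, C->B, D->CA

  step 4 ⇒ step 5: BCDBDB ⇒ D·B·CA·D·CA·D
    B ↦ D
    C ↦ B
    D ↦ CA
  step 3 ⇒ step 4: CABCBC ⇒ B·C·D·B·D·B
    A ↦ C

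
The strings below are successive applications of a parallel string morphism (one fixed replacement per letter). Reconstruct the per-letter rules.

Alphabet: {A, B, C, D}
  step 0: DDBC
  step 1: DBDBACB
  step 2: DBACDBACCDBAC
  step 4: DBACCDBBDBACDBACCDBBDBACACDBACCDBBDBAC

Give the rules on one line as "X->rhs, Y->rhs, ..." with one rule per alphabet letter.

  step 1 ⇒ step 2: DBDBACB ⇒ DB·AC·DB·AC·CD·B·AC
    A ↦ CD
    B ↦ AC
    C ↦ B
    D ↦ DB

A->CD, B->AC, C->B, D->DB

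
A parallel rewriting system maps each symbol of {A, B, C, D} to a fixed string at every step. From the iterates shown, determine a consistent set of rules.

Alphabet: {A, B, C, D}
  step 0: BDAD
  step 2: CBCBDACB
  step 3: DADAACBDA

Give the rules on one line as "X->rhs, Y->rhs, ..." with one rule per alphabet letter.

A->CB, B->A, C->D, D->A

  step 2 ⇒ step 3: CBCBDACB ⇒ D·A·D·A·A·CB·D·A
    A ↦ CB
    B ↦ A
    C ↦ D
    D ↦ A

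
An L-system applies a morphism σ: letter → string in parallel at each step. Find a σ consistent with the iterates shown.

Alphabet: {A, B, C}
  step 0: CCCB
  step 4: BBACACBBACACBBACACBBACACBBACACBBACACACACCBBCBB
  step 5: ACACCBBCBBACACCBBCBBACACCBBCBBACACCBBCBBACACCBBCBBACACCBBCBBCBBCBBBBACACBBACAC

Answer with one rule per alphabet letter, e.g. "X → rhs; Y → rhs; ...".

A->C, B->AC, C->BB

  step 4 ⇒ step 5: BBACACBBACACBBACACBBACACBBACACBBACACACACCBBCBB ⇒ AC·AC·C·BB·C·BB·AC·AC·C·BB·C·BB·AC·AC·C·BB·C·BB·AC·AC·C·BB·C·BB·AC·AC·C·BB·C·BB·AC·AC·C·BB·C·BB·C·BB·C·BB·BB·AC·AC·BB·AC·AC
    A ↦ C
    B ↦ AC
    C ↦ BB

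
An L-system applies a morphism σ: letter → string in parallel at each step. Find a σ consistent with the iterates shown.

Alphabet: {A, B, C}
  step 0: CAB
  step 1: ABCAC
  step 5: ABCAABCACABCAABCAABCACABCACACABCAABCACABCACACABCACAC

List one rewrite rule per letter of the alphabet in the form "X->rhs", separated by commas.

A->CA, B->C, C->AB

  step 0 ⇒ step 1: CAB ⇒ AB·CA·C
    A ↦ CA
    B ↦ C
    C ↦ AB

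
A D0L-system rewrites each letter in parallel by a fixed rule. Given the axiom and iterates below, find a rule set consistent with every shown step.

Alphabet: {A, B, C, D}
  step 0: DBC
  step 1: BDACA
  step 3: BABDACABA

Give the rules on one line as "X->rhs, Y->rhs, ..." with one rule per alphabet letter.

  step 0 ⇒ step 1: DBC ⇒ BD·A·CA
    B ↦ A
    C ↦ CA
    D ↦ BD
    A ↦ B  (constrained at step 1)

A->B, B->A, C->CA, D->BD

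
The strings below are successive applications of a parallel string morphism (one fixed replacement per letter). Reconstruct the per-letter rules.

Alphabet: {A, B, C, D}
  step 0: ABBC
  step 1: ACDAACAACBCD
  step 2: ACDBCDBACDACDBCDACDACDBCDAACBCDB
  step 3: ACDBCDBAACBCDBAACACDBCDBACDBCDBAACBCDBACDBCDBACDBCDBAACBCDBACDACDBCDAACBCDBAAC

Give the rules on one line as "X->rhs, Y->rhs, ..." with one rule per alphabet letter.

A->ACD, B->AAC, C->BCD, D->B

  step 2 ⇒ step 3: ACDBCDBACDACDBCDACDACDBCDAACBCDB ⇒ ACD·BCD·B·AAC·BCD·B·AAC·ACD·BCD·B·ACD·BCD·B·AAC·BCD·B·ACD·BCD·B·ACD·BCD·B·AAC·BCD·B·ACD·ACD·BCD·AAC·BCD·B·AAC
    A ↦ ACD
    B ↦ AAC
    C ↦ BCD
    D ↦ B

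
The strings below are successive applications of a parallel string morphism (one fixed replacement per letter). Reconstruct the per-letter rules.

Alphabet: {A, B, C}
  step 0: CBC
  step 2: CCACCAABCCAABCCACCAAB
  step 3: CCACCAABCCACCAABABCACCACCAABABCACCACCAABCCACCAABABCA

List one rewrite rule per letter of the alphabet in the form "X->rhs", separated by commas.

A->AB, B->CA, C->CCA

  step 2 ⇒ step 3: CCACCAABCCAABCCACCAAB ⇒ CCA·CCA·AB·CCA·CCA·AB·AB·CA·CCA·CCA·AB·AB·CA·CCA·CCA·AB·CCA·CCA·AB·AB·CA
    A ↦ AB
    B ↦ CA
    C ↦ CCA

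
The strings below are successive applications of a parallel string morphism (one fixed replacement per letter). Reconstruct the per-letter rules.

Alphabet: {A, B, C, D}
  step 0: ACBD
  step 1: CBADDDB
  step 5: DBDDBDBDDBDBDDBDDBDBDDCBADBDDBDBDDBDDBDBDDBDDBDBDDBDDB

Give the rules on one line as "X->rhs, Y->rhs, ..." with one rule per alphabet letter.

A->CBA, B->D, C->D, D->DB

  step 0 ⇒ step 1: ACBD ⇒ CBA·D·D·DB
    A ↦ CBA
    B ↦ D
    C ↦ D
    D ↦ DB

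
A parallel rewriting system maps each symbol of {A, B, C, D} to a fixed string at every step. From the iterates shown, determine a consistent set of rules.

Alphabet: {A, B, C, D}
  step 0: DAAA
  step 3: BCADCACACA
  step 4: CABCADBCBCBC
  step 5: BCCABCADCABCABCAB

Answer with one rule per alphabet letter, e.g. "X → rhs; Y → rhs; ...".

A->C, B->CA, C->B, D->AD

  step 4 ⇒ step 5: CABCADBCBCBC ⇒ B·C·CA·B·C·AD·CA·B·CA·B·CA·B
    A ↦ C
    B ↦ CA
    C ↦ B
    D ↦ AD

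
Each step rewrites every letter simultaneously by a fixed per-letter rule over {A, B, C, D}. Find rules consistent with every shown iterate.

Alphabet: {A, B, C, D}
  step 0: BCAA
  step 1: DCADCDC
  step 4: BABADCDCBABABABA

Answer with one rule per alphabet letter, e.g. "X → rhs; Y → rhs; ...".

  step 0 ⇒ step 1: BCAA ⇒ DC·A·DC·DC
    A ↦ DC
    B ↦ DC
    C ↦ A
    D ↦ B  (constrained at step 1)

A->DC, B->DC, C->A, D->B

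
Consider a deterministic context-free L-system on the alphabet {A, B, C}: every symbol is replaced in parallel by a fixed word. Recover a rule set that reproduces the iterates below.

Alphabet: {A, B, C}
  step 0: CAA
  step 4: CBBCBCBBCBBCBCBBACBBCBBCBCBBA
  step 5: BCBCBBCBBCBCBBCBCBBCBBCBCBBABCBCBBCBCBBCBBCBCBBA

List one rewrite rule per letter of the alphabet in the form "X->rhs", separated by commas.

A->BA, B->CB, C->B

  step 4 ⇒ step 5: CBBCBCBBCBBCBCBBACBBCBBCBCBBA ⇒ B·CB·CB·B·CB·B·CB·CB·B·CB·CB·B·CB·B·CB·CB·BA·B·CB·CB·B·CB·CB·B·CB·B·CB·CB·BA
    A ↦ BA
    B ↦ CB
    C ↦ B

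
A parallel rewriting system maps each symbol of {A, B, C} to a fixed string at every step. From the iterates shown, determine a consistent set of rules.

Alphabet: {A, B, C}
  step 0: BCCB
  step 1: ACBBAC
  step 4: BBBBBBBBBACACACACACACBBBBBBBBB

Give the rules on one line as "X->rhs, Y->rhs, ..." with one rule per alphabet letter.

  step 0 ⇒ step 1: BCCB ⇒ AC·B·B·AC
    B ↦ AC
    C ↦ B
    A ↦ BB  (constrained at step 1)

A->BB, B->AC, C->B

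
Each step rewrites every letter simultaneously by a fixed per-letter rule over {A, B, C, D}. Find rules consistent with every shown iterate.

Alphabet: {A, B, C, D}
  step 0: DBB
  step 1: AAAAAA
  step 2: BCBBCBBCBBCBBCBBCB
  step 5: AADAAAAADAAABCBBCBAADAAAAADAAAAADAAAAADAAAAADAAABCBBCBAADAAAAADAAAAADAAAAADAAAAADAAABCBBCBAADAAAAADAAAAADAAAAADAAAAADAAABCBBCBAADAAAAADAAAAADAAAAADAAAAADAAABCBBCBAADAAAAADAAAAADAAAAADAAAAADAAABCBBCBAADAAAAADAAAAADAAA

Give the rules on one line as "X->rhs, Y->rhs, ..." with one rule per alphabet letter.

A->BCB, B->AA, C->DA, D->AA

  step 1 ⇒ step 2: AAAAAA ⇒ BCB·BCB·BCB·BCB·BCB·BCB
    A ↦ BCB
  step 0 ⇒ step 1: DBB ⇒ AA·AA·AA
    B ↦ AA
    C ↦ DA  (constrained at step 2)
  step 0 ⇒ step 1: DBB ⇒ AA·AA·AA
    D ↦ AA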